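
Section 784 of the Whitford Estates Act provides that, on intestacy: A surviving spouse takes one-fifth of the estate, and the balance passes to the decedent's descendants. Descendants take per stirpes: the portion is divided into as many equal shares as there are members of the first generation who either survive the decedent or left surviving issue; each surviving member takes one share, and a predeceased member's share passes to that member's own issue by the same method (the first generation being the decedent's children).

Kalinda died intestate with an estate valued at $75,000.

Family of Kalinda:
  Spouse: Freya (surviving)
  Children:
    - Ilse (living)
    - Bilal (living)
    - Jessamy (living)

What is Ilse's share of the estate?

Ilse receives $20,000.

Freya takes one-fifth of $75,000 = $15,000. The remaining $60,000 passes to the descendants.
The descendants' portion ($60,000) is divided into 3 shares of $20,000: Ilse, Bilal, and Jessamy each take $20,000.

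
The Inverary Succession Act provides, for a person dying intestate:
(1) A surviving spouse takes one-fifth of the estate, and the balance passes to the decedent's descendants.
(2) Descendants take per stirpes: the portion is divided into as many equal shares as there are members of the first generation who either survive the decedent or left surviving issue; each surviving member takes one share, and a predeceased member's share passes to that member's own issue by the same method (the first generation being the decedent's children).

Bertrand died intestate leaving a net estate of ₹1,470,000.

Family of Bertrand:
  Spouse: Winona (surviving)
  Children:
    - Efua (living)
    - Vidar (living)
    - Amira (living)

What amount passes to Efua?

Efua receives ₹392,000.

Winona takes one-fifth of ₹1,470,000 = ₹294,000. The remaining ₹1,176,000 passes to the descendants.
The descendants' portion (₹1,176,000) is divided into 3 shares of ₹392,000: Efua, Vidar, and Amira each take ₹392,000.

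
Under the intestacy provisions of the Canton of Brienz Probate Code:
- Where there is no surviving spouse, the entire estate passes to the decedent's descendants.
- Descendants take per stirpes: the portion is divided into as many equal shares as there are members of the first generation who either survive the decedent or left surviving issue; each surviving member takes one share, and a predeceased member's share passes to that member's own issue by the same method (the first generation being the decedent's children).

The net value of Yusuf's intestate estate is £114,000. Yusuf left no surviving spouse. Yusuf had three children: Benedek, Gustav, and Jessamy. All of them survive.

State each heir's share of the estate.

The entire £114,000 passes to the descendants.
That amount (£114,000) is divided into 3 shares of £38,000: Benedek, Gustav, and Jessamy each take £38,000.

Benedek: £38,000; Gustav: £38,000; Jessamy: £38,000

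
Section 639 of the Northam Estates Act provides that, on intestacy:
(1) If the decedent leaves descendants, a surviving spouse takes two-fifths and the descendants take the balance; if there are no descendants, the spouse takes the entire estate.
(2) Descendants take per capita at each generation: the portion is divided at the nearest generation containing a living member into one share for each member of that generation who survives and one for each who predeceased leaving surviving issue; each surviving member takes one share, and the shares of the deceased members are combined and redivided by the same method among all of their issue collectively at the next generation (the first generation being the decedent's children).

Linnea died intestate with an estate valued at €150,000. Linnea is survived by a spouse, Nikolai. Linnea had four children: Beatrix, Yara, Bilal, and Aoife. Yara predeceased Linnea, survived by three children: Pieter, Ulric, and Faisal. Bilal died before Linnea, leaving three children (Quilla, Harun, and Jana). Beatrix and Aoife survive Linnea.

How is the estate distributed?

Nikolai: €60,000; Beatrix: €22,500; Pieter: €7,500; Ulric: €7,500; Faisal: €7,500; Quilla: €7,500; Harun: €7,500; Jana: €7,500; Aoife: €22,500

Nikolai takes two-fifths of €150,000 = €60,000. The remaining €90,000 passes to the descendants.
The descendants' portion (€90,000) is divided at the children's generation into 4 shares of €22,500. Beatrix and Aoife each take €22,500. The 2 shares of the deceased (Yara and Bilal) are combined into a pool of €45,000.
That pool (€45,000) is divided at the grandchildren's generation equally among Pieter, Ulric, Faisal, Quilla, Harun, and Jana: €7,500 each.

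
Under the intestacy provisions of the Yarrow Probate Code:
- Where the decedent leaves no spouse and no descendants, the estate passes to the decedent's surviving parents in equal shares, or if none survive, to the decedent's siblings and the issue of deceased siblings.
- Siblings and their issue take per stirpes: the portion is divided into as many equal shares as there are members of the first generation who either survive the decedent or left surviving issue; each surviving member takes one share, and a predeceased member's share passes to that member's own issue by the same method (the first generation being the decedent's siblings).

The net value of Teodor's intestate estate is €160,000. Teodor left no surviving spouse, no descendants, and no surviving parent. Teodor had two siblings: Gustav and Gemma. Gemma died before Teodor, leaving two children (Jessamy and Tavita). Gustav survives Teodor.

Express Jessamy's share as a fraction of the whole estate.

Jessamy receives 1/4 of the estate.

The entire €160,000 passes to the siblings and their issue.
That amount (€160,000) is divided into 2 shares of €80,000: Gustav takes €80,000; Gemma's €80,000 share passes to Gemma's issue.
Gemma's share (€80,000) is divided into 2 shares of €40,000: Jessamy and Tavita each take €40,000.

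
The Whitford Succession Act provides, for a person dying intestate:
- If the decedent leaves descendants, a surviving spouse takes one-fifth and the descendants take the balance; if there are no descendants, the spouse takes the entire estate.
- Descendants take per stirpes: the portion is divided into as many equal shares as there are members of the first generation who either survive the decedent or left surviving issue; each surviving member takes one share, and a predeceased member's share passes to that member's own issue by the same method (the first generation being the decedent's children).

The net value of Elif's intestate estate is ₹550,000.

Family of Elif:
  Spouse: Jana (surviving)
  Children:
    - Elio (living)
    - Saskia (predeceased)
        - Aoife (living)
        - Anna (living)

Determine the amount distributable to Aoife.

Aoife receives ₹110,000.

Jana takes one-fifth of ₹550,000 = ₹110,000. The remaining ₹440,000 passes to the descendants.
The descendants' portion (₹440,000) is divided into 2 shares of ₹220,000: Elio takes ₹220,000; Saskia's ₹220,000 share passes to Saskia's issue.
Saskia's share (₹220,000) is divided into 2 shares of ₹110,000: Aoife and Anna each take ₹110,000.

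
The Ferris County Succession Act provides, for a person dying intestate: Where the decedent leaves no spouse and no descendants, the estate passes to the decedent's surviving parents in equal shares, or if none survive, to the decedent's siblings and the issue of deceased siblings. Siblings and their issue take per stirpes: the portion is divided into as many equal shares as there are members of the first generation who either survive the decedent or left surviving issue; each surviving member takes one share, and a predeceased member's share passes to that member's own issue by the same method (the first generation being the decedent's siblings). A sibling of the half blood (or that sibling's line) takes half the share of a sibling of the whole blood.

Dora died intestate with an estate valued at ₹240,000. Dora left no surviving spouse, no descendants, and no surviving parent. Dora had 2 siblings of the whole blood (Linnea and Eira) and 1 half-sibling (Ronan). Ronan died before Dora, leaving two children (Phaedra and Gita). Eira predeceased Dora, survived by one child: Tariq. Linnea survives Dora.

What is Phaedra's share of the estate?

The entire ₹240,000 passes to the siblings and their issue.
Counting each half-blood sibling's line as half a unit, there are 5/2 units in ₹240,000, so one unit is ₹96,000. Whole-blood lines (Linnea and Eira) take ₹96,000 each; half-blood lines (Ronan) take ₹48,000 each.
Ronan's share (₹48,000) is divided into 2 shares of ₹24,000: Phaedra and Gita each take ₹24,000.
Eira's share (₹96,000) passes entirely to Tariq.

Phaedra receives ₹24,000.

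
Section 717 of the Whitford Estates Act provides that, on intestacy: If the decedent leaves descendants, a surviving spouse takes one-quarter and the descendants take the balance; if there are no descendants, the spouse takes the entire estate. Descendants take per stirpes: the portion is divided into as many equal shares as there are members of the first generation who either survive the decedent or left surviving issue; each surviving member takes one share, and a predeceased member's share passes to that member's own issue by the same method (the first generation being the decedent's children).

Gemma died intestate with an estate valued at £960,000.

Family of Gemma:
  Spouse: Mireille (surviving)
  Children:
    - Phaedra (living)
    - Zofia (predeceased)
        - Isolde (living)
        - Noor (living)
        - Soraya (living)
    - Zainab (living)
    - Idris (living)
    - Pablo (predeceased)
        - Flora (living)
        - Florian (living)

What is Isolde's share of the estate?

Mireille takes one-quarter of £960,000 = £240,000. The remaining £720,000 passes to the descendants.
The descendants' portion (£720,000) is divided into 5 shares of £144,000: Phaedra, Zainab, and Idris each take £144,000; Zofia's £144,000 share passes to Zofia's issue; Pablo's £144,000 share passes to Pablo's issue.
Zofia's share (£144,000) is divided into 3 shares of £48,000: Isolde, Noor, and Soraya each take £48,000.
Pablo's share (£144,000) is divided into 2 shares of £72,000: Flora and Florian each take £72,000.

Isolde receives £48,000.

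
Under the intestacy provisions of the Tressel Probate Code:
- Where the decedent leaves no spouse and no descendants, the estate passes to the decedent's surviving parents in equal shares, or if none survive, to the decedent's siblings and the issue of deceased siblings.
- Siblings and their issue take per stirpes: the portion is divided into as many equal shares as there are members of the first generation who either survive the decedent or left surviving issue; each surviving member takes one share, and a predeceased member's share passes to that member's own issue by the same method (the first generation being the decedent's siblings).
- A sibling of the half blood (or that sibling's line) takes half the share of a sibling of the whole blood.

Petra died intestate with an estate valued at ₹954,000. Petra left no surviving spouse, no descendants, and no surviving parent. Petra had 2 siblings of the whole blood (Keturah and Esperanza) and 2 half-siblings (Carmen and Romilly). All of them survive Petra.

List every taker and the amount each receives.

Keturah: ₹318,000; Carmen: ₹159,000; Esperanza: ₹318,000; Romilly: ₹159,000

The entire ₹954,000 passes to the siblings and their issue.
Counting each half-blood sibling's line as half a unit, there are 3 units in ₹954,000, so one unit is ₹318,000. Whole-blood lines (Keturah and Esperanza) take ₹318,000 each; half-blood lines (Carmen and Romilly) take ₹159,000 each.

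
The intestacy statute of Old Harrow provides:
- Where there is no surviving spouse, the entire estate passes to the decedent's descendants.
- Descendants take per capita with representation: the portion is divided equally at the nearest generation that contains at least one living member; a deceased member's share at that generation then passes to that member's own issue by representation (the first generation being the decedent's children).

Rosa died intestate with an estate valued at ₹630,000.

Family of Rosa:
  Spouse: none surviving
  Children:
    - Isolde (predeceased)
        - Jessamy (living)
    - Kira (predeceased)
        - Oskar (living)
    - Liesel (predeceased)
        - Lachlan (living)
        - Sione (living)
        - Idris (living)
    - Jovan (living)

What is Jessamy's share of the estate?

Jessamy receives ₹157,500.

The entire ₹630,000 passes to the descendants.
That amount (₹630,000) is divided into 4 shares of ₹157,500: Jovan takes ₹157,500; Isolde's ₹157,500 share passes to Isolde's issue; Kira's ₹157,500 share passes to Kira's issue; Liesel's ₹157,500 share passes to Liesel's issue.
Isolde's share (₹157,500) passes entirely to Jessamy.
Kira's share (₹157,500) passes entirely to Oskar.
Liesel's share (₹157,500) is divided into 3 shares of ₹52,500: Lachlan, Sione, and Idris each take ₹52,500.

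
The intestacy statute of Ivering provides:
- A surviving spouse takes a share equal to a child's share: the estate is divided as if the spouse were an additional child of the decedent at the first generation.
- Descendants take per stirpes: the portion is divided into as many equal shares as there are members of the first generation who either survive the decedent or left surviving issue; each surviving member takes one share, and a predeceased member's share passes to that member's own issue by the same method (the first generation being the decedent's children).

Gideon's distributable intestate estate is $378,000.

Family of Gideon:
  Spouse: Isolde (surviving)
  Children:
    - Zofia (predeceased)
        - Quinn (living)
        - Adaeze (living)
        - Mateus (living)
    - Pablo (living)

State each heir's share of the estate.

Isolde: $126,000; Quinn: $42,000; Adaeze: $42,000; Mateus: $42,000; Pablo: $126,000

The spouse counts as an additional share at the children's level, so there are 3 primary shares of $126,000. Isolde takes one such share ($126,000).
The children's combined portion ($252,000) is divided into 2 shares of $126,000: Pablo takes $126,000; Zofia's $126,000 share passes to Zofia's issue.
Zofia's share ($126,000) is divided into 3 shares of $42,000: Quinn, Adaeze, and Mateus each take $42,000.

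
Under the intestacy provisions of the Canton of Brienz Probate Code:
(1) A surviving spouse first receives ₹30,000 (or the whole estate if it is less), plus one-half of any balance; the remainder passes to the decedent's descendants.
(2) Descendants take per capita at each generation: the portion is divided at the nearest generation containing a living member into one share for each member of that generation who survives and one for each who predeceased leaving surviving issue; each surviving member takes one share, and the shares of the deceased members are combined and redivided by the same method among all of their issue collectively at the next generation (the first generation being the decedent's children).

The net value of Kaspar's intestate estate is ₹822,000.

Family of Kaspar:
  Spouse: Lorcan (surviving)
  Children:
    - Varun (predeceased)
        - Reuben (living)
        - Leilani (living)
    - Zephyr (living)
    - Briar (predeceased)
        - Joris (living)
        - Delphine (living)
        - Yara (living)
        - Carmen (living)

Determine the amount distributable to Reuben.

Reuben receives ₹44,000.

Lorcan first takes ₹30,000, leaving a balance of ₹792,000. Lorcan then takes one-half of the balance (₹396,000), for a total of ₹426,000. The remaining ₹396,000 passes to the descendants.
The descendants' portion (₹396,000) is divided at the children's generation into 3 shares of ₹132,000. Zephyr takes ₹132,000. The 2 shares of the deceased (Varun and Briar) are combined into a pool of ₹264,000.
That pool (₹264,000) is divided at the grandchildren's generation equally among Reuben, Leilani, Joris, Delphine, Yara, and Carmen: ₹44,000 each.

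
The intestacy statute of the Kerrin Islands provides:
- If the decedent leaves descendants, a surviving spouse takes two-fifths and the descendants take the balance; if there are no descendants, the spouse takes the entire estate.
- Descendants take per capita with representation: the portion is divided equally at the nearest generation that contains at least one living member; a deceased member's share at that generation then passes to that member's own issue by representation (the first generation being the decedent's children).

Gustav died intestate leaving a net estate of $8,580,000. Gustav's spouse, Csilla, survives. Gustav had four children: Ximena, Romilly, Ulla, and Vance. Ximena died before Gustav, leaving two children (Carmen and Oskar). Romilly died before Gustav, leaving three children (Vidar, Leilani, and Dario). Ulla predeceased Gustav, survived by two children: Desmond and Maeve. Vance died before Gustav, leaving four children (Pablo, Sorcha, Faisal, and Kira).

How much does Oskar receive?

Csilla takes two-fifths of $8,580,000 = $3,432,000. The remaining $5,148,000 passes to the descendants.
No child survives, so the initial division is made at the grandchildren's generation.
The descendants' portion ($5,148,000) is divided into 11 shares of $468,000: Carmen, Oskar, Vidar, Leilani, Dario, Desmond, Maeve, Pablo, Sorcha, Faisal, and Kira each take $468,000.

Oskar receives $468,000.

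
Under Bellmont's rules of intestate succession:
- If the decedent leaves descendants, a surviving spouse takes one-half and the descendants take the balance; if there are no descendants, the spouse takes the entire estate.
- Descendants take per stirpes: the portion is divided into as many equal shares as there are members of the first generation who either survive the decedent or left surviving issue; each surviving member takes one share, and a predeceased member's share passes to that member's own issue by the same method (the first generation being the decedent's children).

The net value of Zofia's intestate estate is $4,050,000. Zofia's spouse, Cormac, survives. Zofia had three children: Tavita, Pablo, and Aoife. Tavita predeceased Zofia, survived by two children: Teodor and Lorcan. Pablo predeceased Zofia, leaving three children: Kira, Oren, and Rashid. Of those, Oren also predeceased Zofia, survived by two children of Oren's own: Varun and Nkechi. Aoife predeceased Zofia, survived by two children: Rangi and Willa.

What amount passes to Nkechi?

Cormac takes one-half of $4,050,000 = $2,025,000. The remaining $2,025,000 passes to the descendants.
The descendants' portion ($2,025,000) is divided into 3 shares of $675,000: Tavita's $675,000 share passes to Tavita's issue; Pablo's $675,000 share passes to Pablo's issue; Aoife's $675,000 share passes to Aoife's issue.
Tavita's share ($675,000) is divided into 2 shares of $337,500: Teodor and Lorcan each take $337,500.
Pablo's share ($675,000) is divided into 3 shares of $225,000: Kira and Rashid each take $225,000; Oren's $225,000 share passes to Oren's issue.
Oren's share ($225,000) is divided into 2 shares of $112,500: Varun and Nkechi each take $112,500.
Aoife's share ($675,000) is divided into 2 shares of $337,500: Rangi and Willa each take $337,500.

Nkechi receives $112,500.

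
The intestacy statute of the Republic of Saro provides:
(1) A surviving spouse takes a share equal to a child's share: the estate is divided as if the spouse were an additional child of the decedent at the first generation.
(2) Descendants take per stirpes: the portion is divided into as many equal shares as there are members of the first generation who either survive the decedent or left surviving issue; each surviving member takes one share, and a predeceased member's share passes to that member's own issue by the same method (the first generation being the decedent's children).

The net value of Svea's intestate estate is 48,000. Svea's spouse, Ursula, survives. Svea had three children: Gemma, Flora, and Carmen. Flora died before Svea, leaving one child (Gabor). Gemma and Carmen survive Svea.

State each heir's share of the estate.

The spouse counts as an additional share at the children's level, so there are 4 primary shares of 12,000. Ursula takes one such share (12,000).
The children's combined portion (36,000) is divided into 3 shares of 12,000: Gemma and Carmen each take 12,000; Flora's 12,000 share passes to Flora's issue.
Flora's share (12,000) passes entirely to Gabor.

Ursula: 12,000; Gemma: 12,000; Gabor: 12,000; Carmen: 12,000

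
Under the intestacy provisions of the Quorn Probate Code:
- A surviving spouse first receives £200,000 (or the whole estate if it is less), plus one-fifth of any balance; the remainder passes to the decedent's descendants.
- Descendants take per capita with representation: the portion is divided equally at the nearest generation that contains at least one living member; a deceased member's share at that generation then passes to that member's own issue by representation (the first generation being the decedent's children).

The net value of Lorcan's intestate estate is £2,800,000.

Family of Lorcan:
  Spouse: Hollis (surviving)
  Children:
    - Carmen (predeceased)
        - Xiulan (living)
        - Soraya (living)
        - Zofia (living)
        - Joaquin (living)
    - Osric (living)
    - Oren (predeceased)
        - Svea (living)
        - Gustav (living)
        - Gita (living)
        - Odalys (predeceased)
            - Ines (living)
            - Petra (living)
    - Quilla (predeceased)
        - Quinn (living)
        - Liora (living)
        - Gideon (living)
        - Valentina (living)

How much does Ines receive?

Hollis first takes £200,000, leaving a balance of £2,600,000. Hollis then takes one-fifth of the balance (£520,000), for a total of £720,000. The remaining £2,080,000 passes to the descendants.
The descendants' portion (£2,080,000) is divided into 4 shares of £520,000: Osric takes £520,000; Carmen's £520,000 share passes to Carmen's issue; Oren's £520,000 share passes to Oren's issue; Quilla's £520,000 share passes to Quilla's issue.
Carmen's share (£520,000) is divided into 4 shares of £130,000: Xiulan, Soraya, Zofia, and Joaquin each take £130,000.
Oren's share (£520,000) is divided into 4 shares of £130,000: Svea, Gustav, and Gita each take £130,000; Odalys's £130,000 share passes to Odalys's issue.
Odalys's share (£130,000) is divided into 2 shares of £65,000: Ines and Petra each take £65,000.
Quilla's share (£520,000) is divided into 4 shares of £130,000: Quinn, Liora, Gideon, and Valentina each take £130,000.

Ines receives £65,000.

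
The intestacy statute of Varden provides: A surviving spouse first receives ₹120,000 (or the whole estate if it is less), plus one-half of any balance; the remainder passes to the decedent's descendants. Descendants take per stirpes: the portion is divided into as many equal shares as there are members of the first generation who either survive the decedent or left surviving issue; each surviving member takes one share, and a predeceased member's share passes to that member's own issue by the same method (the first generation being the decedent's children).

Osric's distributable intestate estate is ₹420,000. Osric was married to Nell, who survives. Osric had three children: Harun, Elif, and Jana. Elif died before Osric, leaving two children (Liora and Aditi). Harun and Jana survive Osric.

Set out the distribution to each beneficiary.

Nell first takes ₹120,000, leaving a balance of ₹300,000. Nell then takes one-half of the balance (₹150,000), for a total of ₹270,000. The remaining ₹150,000 passes to the descendants.
The descendants' portion (₹150,000) is divided into 3 shares of ₹50,000: Harun and Jana each take ₹50,000; Elif's ₹50,000 share passes to Elif's issue.
Elif's share (₹50,000) is divided into 2 shares of ₹25,000: Liora and Aditi each take ₹25,000.

Nell: ₹270,000; Harun: ₹50,000; Liora: ₹25,000; Aditi: ₹25,000; Jana: ₹50,000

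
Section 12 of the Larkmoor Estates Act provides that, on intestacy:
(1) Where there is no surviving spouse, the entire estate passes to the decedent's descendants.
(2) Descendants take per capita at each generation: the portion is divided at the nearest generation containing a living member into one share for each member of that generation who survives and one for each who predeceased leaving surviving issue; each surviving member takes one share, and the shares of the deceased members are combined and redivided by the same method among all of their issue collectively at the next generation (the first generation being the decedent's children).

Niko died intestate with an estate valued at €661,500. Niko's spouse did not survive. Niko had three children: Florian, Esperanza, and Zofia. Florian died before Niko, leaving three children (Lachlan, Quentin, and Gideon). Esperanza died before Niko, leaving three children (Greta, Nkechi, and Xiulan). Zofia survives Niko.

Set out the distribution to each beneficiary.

The entire €661,500 passes to the descendants.
That amount (€661,500) is divided at the children's generation into 3 shares of €220,500. Zofia takes €220,500. The 2 shares of the deceased (Florian and Esperanza) are combined into a pool of €441,000.
That pool (€441,000) is divided at the grandchildren's generation equally among Lachlan, Quentin, Gideon, Greta, Nkechi, and Xiulan: €73,500 each.

Lachlan: €73,500; Quentin: €73,500; Gideon: €73,500; Greta: €73,500; Nkechi: €73,500; Xiulan: €73,500; Zofia: €220,500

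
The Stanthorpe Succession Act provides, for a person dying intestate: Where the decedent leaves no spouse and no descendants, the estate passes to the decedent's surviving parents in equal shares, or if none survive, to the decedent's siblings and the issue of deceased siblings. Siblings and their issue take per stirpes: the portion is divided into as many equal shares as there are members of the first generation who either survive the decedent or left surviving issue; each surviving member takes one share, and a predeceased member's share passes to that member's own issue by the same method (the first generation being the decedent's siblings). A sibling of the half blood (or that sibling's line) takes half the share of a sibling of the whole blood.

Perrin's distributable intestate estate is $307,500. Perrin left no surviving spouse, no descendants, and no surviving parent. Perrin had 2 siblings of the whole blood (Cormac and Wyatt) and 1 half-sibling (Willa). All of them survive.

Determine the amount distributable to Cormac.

Cormac receives $123,000.

The entire $307,500 passes to the siblings and their issue.
Counting each half-blood sibling's line as half a unit, there are 5/2 units in $307,500, so one unit is $123,000. Whole-blood lines (Cormac and Wyatt) take $123,000 each; half-blood lines (Willa) take $61,500 each.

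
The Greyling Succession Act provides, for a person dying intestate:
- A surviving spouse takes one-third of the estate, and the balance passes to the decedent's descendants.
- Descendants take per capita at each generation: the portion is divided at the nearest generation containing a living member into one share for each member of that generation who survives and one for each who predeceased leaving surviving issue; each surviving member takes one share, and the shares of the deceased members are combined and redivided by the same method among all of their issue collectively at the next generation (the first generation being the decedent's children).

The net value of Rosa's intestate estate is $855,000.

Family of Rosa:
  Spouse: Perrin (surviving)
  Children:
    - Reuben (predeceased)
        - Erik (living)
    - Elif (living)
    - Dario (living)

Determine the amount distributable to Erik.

Perrin takes one-third of $855,000 = $285,000. The remaining $570,000 passes to the descendants.
The descendants' portion ($570,000) is divided at the children's generation into 3 shares of $190,000. Elif and Dario each take $190,000. The remaining share for the deceased Reuben ($190,000) is carried to the next generation.
That pool ($190,000) passes entirely to Erik, the sole taker at the grandchildren's generation.

Erik receives $190,000.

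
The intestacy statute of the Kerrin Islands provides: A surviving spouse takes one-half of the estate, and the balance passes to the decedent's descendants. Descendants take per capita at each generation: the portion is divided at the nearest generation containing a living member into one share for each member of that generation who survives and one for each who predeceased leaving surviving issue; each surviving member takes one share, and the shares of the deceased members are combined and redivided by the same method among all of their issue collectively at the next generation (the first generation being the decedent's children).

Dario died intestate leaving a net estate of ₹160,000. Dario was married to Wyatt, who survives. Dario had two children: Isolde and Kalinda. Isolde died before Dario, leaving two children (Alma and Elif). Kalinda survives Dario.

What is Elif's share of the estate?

Wyatt takes one-half of ₹160,000 = ₹80,000. The remaining ₹80,000 passes to the descendants.
The descendants' portion (₹80,000) is divided at the children's generation into 2 shares of ₹40,000. Kalinda takes ₹40,000. The remaining share for the deceased Isolde (₹40,000) is carried to the next generation.
That pool (₹40,000) is divided at the grandchildren's generation equally among Alma and Elif: ₹20,000 each.

Elif receives ₹20,000.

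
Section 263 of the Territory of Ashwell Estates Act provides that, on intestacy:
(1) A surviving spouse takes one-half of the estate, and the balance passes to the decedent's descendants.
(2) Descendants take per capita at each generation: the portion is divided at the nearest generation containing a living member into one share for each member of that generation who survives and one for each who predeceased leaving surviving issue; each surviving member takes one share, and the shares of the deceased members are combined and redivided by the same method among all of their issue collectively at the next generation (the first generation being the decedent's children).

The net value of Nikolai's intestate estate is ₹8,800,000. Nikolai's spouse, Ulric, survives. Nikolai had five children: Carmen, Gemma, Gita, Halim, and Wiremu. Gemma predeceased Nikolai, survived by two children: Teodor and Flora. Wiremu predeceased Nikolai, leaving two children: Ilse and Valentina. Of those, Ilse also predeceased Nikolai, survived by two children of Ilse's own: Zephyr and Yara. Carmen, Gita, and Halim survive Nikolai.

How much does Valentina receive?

Valentina receives ₹440,000.

Ulric takes one-half of ₹8,800,000 = ₹4,400,000. The remaining ₹4,400,000 passes to the descendants.
The descendants' portion (₹4,400,000) is divided at the children's generation into 5 shares of ₹880,000. Carmen, Gita, and Halim each take ₹880,000. The 2 shares of the deceased (Gemma and Wiremu) are combined into a pool of ₹1,760,000.
That pool (₹1,760,000) is divided at the grandchildren's generation into 4 shares of ₹440,000. Teodor, Flora, and Valentina each take ₹440,000. The remaining share for the deceased Ilse (₹440,000) is carried to the next generation.
That pool (₹440,000) is divided at the great-grandchildren's generation equally among Zephyr and Yara: ₹220,000 each.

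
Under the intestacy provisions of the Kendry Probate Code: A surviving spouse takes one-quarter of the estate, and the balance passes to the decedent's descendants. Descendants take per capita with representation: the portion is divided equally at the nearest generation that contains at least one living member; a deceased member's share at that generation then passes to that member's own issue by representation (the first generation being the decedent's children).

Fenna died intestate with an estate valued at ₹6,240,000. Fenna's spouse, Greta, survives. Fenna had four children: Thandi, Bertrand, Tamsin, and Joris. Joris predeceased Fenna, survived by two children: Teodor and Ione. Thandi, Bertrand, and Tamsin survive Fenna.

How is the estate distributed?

Greta takes one-quarter of ₹6,240,000 = ₹1,560,000. The remaining ₹4,680,000 passes to the descendants.
The descendants' portion (₹4,680,000) is divided into 4 shares of ₹1,170,000: Thandi, Bertrand, and Tamsin each take ₹1,170,000; Joris's ₹1,170,000 share passes to Joris's issue.
Joris's share (₹1,170,000) is divided into 2 shares of ₹585,000: Teodor and Ione each take ₹585,000.

Greta: ₹1,560,000; Thandi: ₹1,170,000; Bertrand: ₹1,170,000; Tamsin: ₹1,170,000; Teodor: ₹585,000; Ione: ₹585,000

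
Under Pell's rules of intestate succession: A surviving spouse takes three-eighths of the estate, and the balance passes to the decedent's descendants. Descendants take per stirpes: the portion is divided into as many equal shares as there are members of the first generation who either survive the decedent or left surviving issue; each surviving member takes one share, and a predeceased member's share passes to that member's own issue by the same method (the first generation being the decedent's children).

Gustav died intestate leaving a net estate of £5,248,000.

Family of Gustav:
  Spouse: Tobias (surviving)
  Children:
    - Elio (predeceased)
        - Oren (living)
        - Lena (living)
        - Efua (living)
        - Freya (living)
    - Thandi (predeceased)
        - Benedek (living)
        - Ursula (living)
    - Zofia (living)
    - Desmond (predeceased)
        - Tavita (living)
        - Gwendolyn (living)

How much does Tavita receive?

Tavita receives £410,000.

Tobias takes three-eighths of £5,248,000 = £1,968,000. The remaining £3,280,000 passes to the descendants.
The descendants' portion (£3,280,000) is divided into 4 shares of £820,000: Zofia takes £820,000; Elio's £820,000 share passes to Elio's issue; Thandi's £820,000 share passes to Thandi's issue; Desmond's £820,000 share passes to Desmond's issue.
Elio's share (£820,000) is divided into 4 shares of £205,000: Oren, Lena, Efua, and Freya each take £205,000.
Thandi's share (£820,000) is divided into 2 shares of £410,000: Benedek and Ursula each take £410,000.
Desmond's share (£820,000) is divided into 2 shares of £410,000: Tavita and Gwendolyn each take £410,000.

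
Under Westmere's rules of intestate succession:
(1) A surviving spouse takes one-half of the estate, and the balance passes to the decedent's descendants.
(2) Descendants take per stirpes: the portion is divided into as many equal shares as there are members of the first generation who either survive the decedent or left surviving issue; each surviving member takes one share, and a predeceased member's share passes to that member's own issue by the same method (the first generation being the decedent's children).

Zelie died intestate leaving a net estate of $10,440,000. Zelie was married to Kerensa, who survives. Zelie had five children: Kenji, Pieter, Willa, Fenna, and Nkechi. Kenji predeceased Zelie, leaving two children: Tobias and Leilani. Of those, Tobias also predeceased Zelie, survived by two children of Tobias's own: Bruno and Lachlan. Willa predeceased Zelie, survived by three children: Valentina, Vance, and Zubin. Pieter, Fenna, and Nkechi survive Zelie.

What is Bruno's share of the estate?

Bruno receives $261,000.

Kerensa takes one-half of $10,440,000 = $5,220,000. The remaining $5,220,000 passes to the descendants.
The descendants' portion ($5,220,000) is divided into 5 shares of $1,044,000: Pieter, Fenna, and Nkechi each take $1,044,000; Kenji's $1,044,000 share passes to Kenji's issue; Willa's $1,044,000 share passes to Willa's issue.
Kenji's share ($1,044,000) is divided into 2 shares of $522,000: Leilani takes $522,000; Tobias's $522,000 share passes to Tobias's issue.
Tobias's share ($522,000) is divided into 2 shares of $261,000: Bruno and Lachlan each take $261,000.
Willa's share ($1,044,000) is divided into 3 shares of $348,000: Valentina, Vance, and Zubin each take $348,000.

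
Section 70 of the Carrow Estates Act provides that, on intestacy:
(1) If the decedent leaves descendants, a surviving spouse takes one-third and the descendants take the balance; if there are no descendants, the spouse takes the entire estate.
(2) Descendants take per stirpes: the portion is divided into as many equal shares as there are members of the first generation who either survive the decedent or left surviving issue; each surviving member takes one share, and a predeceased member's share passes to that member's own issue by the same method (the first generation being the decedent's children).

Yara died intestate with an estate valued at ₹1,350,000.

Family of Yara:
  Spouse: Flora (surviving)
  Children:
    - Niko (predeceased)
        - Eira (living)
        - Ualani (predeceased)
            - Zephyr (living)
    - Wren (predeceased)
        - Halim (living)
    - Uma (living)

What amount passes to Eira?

Flora takes one-third of ₹1,350,000 = ₹450,000. The remaining ₹900,000 passes to the descendants.
The descendants' portion (₹900,000) is divided into 3 shares of ₹300,000: Uma takes ₹300,000; Niko's ₹300,000 share passes to Niko's issue; Wren's ₹300,000 share passes to Wren's issue.
Niko's share (₹300,000) is divided into 2 shares of ₹150,000: Eira takes ₹150,000; Ualani's ₹150,000 share passes to Ualani's issue.
Ualani's share (₹150,000) passes entirely to Zephyr.
Wren's share (₹300,000) passes entirely to Halim.

Eira receives ₹150,000.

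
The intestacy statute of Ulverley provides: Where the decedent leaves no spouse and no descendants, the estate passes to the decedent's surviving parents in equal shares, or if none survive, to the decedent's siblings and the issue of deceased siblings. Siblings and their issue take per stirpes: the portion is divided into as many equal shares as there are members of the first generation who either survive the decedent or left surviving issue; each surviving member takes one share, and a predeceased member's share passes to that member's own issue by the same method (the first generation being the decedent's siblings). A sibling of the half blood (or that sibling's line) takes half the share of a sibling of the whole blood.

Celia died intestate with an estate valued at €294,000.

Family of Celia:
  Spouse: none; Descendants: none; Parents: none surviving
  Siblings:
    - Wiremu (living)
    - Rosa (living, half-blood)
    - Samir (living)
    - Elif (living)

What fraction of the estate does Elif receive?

Elif receives 2/7 of the estate.

The entire €294,000 passes to the siblings and their issue.
Counting each half-blood sibling's line as half a unit, there are 7/2 units in €294,000, so one unit is €84,000. Whole-blood lines (Wiremu, Samir, and Elif) take €84,000 each; half-blood lines (Rosa) take €42,000 each.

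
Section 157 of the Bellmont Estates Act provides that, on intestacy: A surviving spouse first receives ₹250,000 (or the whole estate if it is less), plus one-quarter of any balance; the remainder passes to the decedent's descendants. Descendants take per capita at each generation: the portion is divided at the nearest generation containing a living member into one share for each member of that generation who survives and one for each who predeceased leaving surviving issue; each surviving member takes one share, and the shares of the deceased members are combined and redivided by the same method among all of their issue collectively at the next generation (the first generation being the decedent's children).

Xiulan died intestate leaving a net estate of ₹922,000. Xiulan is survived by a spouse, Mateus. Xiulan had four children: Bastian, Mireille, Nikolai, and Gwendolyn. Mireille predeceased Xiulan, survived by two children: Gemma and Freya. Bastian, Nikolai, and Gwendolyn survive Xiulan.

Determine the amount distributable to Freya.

Mateus first takes ₹250,000, leaving a balance of ₹672,000. Mateus then takes one-quarter of the balance (₹168,000), for a total of ₹418,000. The remaining ₹504,000 passes to the descendants.
The descendants' portion (₹504,000) is divided at the children's generation into 4 shares of ₹126,000. Bastian, Nikolai, and Gwendolyn each take ₹126,000. The remaining share for the deceased Mireille (₹126,000) is carried to the next generation.
That pool (₹126,000) is divided at the grandchildren's generation equally among Gemma and Freya: ₹63,000 each.

Freya receives ₹63,000.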